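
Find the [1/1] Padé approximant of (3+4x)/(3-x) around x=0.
(4*x/3 + 1)/(1 - x/3)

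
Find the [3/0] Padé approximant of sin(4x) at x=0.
-32*x**3/3 + 4*x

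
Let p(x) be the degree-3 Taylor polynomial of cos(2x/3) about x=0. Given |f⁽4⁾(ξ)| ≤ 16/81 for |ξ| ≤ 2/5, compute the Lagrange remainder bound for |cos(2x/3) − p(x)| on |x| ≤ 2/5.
32/151875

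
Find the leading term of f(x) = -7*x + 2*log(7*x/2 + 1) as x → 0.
-49*x**2/4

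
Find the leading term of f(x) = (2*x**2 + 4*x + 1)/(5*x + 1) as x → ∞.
2*x/5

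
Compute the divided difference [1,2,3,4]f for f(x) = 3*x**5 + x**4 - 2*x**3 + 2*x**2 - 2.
203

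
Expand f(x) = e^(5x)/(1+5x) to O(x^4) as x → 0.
1 + 25*x**2/2 - 125*x**3/3 + O(x**4)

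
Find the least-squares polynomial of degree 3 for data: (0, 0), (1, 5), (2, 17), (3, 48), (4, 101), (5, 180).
41/126 + (37/108)x + (583/252)x² + (26/27)x³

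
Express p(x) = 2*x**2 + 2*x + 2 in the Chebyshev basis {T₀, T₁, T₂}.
(3)T₀ + (2)T₁ + T₂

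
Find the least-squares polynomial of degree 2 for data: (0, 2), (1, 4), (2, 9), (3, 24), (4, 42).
11/5 + (-2)x + (3)x²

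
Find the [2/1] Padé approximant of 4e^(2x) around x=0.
(8*x**2/3 + 16*x/3 + 4)/(1 - 2*x/3)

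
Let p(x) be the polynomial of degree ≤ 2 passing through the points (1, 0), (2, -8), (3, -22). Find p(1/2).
7/4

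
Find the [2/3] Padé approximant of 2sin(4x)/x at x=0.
(8 - 224*x**2/15)/(4*x**2/5 + 1)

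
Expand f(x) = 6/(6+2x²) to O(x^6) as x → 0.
1 - x**2/3 + x**4/9 + O(x**6)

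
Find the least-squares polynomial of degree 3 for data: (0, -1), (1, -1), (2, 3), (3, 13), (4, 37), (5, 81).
-74/63 + (629/378)x + (-235/126)x² + (26/27)x³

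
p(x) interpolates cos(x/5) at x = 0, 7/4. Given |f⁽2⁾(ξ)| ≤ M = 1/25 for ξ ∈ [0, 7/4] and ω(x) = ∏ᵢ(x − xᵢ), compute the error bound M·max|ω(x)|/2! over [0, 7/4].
49/3200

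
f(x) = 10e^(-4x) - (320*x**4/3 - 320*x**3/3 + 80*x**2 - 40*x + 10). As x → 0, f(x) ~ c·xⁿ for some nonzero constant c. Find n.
5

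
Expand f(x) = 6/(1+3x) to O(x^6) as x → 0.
6 - 18*x + 54*x**2 - 162*x**3 + 486*x**4 - 1458*x**5 + O(x**6)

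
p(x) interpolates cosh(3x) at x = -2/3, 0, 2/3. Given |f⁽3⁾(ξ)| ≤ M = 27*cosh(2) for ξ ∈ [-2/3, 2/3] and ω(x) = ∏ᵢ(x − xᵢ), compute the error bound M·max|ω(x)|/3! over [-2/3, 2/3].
8*sqrt(3)*cosh(2)/27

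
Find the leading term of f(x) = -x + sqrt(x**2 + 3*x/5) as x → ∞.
3/10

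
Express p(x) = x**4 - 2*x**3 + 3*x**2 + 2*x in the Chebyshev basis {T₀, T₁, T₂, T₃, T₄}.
(15/8)T₀ + (1/2)T₁ + (2)T₂ + (-1/2)T₃ + (1/8)T₄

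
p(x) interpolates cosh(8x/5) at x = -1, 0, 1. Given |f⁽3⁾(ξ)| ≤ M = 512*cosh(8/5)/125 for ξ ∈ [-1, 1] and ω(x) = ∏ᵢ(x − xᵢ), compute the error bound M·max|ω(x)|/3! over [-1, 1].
512*sqrt(3)*cosh(8/5)/3375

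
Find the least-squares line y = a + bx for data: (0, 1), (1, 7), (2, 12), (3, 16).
a = 3/2, b = 5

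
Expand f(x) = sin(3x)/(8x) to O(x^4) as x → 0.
3/8 - 9*x**2/16 + O(x**4)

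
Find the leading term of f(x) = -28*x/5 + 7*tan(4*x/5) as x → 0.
448*x**3/375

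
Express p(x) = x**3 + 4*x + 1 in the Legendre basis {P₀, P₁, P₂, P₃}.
P₀ + (23/5)P₁ + (2/5)P₃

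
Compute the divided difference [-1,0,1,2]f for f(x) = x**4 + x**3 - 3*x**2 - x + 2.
3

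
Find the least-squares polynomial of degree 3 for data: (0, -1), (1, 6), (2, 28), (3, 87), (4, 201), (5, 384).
-5/7 + (43/14)x + (-3/14)x² + (3)x³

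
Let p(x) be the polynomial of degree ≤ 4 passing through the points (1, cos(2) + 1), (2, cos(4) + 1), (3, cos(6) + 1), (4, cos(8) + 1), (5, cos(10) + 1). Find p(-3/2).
3003*cos(2)/128 + 1155*cos(10)/128 + 1 - 1365*cos(8)/32 - 2145*cos(4)/32 + 5005*cos(6)/64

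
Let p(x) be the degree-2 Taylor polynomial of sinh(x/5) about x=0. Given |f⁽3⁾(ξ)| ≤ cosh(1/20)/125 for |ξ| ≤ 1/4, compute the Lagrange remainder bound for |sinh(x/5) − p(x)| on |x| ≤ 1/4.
cosh(1/20)/48000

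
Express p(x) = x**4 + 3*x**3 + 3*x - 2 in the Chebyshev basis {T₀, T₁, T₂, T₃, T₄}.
(-13/8)T₀ + (21/4)T₁ + (1/2)T₂ + (3/4)T₃ + (1/8)T₄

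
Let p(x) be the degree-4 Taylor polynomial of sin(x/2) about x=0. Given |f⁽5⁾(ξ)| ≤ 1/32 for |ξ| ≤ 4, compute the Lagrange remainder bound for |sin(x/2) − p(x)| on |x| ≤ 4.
4/15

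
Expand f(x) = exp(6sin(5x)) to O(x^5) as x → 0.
1 + 30*x + 450*x**2 + 4375*x**3 + 30000*x**4 + O(x**5)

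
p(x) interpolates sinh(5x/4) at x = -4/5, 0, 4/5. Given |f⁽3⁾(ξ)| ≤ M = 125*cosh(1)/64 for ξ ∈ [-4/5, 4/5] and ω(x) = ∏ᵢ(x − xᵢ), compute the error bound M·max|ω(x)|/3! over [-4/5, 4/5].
sqrt(3)*cosh(1)/27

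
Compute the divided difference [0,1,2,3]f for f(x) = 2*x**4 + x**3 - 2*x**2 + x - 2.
13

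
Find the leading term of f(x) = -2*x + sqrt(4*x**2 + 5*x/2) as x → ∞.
5/8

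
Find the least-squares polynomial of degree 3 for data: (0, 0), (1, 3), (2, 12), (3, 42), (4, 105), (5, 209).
31/126 + (1397/756)x + (-16/9)x² + (211/108)x³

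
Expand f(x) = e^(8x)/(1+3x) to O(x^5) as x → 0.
1 + 5*x + 17*x**2 + 103*x**3/3 + 203*x**4/3 + O(x**5)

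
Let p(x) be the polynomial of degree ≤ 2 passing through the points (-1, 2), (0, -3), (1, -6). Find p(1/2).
-19/4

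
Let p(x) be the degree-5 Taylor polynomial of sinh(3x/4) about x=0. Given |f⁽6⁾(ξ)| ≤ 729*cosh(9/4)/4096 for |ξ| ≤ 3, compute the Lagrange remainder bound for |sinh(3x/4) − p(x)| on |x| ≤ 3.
59049*cosh(9/4)/327680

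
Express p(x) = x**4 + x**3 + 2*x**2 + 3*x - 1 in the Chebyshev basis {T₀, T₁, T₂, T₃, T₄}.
(3/8)T₀ + (15/4)T₁ + (3/2)T₂ + (1/4)T₃ + (1/8)T₄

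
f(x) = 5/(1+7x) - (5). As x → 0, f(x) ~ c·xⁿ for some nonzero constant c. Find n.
1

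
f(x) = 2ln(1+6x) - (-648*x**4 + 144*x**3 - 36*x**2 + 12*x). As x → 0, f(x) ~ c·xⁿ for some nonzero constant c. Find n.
5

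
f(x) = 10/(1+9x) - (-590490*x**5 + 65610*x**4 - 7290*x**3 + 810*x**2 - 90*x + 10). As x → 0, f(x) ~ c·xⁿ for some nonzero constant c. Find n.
6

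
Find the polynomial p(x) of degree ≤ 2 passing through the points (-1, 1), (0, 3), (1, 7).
x**2 + 3*x + 3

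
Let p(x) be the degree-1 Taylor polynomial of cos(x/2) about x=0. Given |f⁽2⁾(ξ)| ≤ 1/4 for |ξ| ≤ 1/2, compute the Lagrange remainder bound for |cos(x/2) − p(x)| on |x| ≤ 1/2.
1/32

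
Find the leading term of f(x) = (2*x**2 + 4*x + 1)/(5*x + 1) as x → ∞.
2*x/5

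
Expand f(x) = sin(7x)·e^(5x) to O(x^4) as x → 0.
7*x + 35*x**2 + 91*x**3/3 + O(x**4)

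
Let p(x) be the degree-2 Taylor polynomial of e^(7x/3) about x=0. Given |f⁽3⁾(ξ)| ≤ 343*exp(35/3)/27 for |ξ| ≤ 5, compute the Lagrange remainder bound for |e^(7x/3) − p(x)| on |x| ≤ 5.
42875*exp(35/3)/162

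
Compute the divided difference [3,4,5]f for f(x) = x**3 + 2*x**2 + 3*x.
14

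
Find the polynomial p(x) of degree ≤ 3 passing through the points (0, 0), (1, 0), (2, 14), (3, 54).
2*x**3 + x**2 - 3*x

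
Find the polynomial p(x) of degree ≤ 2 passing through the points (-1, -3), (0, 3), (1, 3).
-3*x**2 + 3*x + 3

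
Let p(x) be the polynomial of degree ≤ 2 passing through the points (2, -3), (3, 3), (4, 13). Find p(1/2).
-9/2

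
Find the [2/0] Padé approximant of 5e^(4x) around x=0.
40*x**2 + 20*x + 5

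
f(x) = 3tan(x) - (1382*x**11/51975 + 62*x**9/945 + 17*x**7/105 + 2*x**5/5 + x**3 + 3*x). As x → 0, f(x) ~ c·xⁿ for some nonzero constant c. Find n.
13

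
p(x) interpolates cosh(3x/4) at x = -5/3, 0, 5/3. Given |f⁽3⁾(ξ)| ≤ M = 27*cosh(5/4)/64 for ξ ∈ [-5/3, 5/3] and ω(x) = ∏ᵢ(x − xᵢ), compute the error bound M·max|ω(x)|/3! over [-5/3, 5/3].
125*sqrt(3)*cosh(5/4)/1728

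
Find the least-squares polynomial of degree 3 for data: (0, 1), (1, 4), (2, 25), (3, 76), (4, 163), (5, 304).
6/7 + (-71/42)x + (23/7)x² + (11/6)x³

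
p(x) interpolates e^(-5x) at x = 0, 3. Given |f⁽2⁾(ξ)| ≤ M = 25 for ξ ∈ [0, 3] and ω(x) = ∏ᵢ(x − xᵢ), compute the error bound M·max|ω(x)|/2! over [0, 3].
225/8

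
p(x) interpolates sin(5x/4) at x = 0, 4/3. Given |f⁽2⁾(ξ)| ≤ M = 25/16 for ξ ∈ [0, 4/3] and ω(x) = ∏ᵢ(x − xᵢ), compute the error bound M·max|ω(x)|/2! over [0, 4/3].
25/72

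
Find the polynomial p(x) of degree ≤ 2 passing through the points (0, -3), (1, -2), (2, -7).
-3*x**2 + 4*x - 3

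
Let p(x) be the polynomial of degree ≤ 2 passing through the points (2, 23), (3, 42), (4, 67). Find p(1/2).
23/4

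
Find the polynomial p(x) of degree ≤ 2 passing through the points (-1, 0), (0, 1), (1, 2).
x + 1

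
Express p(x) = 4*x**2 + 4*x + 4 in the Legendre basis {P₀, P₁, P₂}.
(16/3)P₀ + (4)P₁ + (8/3)P₂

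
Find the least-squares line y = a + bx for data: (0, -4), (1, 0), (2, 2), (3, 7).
a = -4, b = 7/2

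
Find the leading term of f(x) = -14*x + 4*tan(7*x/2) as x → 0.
343*x**3/6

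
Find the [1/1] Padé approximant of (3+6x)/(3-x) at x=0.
(2*x + 1)/(1 - x/3)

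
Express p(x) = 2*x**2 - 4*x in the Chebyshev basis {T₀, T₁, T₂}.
T₀ + (-4)T₁ + T₂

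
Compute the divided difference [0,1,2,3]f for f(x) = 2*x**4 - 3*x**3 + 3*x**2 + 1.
9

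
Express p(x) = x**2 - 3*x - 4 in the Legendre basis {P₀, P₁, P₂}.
(-11/3)P₀ + (-3)P₁ + (2/3)P₂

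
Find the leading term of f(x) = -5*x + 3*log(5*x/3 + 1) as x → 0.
-25*x**2/6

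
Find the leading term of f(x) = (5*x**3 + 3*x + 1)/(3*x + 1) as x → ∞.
5*x**2/3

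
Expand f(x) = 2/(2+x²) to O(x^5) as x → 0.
1 - x**2/2 + x**4/4 + O(x**5)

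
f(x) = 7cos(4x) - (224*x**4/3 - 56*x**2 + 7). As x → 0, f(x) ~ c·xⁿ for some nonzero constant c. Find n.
6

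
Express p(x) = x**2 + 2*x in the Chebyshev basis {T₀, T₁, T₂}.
(1/2)T₀ + (2)T₁ + (1/2)T₂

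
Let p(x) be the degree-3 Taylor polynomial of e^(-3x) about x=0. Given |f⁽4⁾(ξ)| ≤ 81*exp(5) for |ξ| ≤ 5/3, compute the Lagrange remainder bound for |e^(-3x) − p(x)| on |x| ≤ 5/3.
625*exp(5)/24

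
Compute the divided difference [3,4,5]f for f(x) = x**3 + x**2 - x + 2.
13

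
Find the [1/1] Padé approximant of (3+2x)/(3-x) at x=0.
(2*x/3 + 1)/(1 - x/3)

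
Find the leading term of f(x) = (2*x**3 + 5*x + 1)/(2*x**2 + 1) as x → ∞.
x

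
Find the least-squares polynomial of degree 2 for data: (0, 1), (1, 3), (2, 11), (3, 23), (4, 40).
6/7 + (3/35)x + (17/7)x²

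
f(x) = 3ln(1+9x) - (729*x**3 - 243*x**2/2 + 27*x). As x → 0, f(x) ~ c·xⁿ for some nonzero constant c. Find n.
4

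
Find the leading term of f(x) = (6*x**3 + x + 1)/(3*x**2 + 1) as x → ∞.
2*x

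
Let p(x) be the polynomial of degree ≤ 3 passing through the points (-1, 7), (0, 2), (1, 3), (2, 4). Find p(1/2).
17/8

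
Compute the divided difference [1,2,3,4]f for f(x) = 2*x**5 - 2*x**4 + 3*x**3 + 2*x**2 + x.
113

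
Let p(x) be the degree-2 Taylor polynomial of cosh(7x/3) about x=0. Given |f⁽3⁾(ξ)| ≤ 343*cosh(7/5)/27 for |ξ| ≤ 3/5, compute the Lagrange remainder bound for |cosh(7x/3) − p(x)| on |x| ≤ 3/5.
343*cosh(7/5)/750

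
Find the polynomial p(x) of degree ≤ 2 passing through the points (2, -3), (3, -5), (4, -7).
1 - 2*x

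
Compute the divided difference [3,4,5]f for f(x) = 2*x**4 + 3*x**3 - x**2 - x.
229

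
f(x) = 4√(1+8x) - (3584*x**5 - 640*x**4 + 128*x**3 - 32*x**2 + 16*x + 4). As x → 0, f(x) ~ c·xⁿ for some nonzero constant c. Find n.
6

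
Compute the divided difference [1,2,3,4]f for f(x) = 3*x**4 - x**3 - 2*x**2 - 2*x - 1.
29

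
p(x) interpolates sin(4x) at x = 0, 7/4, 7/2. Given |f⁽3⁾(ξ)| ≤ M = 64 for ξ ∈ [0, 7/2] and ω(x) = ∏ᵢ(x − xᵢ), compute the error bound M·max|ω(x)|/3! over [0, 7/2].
343*sqrt(3)/27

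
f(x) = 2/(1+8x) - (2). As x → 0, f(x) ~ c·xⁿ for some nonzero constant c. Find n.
1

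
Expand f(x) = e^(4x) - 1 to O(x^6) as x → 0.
4*x + 8*x**2 + 32*x**3/3 + 32*x**4/3 + 128*x**5/15 + O(x**6)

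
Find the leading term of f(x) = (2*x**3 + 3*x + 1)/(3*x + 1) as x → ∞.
2*x**2/3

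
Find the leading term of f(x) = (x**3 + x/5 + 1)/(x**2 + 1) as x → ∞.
x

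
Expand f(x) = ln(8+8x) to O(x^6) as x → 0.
log(8) + x - x**2/2 + x**3/3 - x**4/4 + x**5/5 + O(x**6)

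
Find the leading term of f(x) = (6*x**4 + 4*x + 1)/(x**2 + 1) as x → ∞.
6*x**2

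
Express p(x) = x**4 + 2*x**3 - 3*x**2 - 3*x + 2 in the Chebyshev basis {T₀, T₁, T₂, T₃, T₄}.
(7/8)T₀ + (-3/2)T₁ - T₂ + (1/2)T₃ + (1/8)T₄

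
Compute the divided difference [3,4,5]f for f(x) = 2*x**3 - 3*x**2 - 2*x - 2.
21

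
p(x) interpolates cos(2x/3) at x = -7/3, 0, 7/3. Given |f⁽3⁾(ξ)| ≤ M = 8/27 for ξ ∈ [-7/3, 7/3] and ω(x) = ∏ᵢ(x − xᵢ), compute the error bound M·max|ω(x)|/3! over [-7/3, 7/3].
2744*sqrt(3)/19683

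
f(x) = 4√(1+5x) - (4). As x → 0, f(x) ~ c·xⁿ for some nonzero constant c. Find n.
1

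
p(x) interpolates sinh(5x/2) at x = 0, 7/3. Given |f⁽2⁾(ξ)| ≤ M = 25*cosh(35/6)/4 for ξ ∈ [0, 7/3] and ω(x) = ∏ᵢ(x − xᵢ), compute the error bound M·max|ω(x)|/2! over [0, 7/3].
1225*cosh(35/6)/288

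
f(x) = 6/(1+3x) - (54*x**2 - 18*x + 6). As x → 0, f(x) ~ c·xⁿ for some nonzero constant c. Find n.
3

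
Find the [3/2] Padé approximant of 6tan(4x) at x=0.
(-128*x**3/5 + 24*x)/(1 - 32*x**2/5)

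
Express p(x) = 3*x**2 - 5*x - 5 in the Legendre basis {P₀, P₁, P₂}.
(-4)P₀ + (-5)P₁ + (2)P₂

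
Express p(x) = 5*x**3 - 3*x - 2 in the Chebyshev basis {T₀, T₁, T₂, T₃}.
(-2)T₀ + (3/4)T₁ + (5/4)T₃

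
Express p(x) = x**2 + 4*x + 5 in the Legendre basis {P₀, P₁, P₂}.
(16/3)P₀ + (4)P₁ + (2/3)P₂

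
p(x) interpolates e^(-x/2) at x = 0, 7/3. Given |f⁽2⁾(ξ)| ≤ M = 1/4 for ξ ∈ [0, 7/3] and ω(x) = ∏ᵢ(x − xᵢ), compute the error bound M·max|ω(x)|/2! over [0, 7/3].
49/288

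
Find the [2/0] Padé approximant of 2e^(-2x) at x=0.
4*x**2 - 4*x + 2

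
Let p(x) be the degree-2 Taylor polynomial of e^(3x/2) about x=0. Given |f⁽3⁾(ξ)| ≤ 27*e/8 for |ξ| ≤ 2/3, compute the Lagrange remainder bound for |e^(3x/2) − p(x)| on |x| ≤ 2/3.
e/6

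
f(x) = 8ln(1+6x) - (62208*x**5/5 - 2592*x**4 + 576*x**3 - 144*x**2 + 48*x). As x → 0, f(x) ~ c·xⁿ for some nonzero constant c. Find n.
6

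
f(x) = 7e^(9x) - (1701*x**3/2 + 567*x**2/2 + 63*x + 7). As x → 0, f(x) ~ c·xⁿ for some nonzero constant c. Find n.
4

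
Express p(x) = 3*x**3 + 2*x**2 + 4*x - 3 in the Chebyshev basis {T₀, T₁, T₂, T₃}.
(-2)T₀ + (25/4)T₁ + T₂ + (3/4)T₃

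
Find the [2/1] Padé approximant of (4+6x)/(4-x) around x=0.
(3*x/2 + 1)/(1 - x/4)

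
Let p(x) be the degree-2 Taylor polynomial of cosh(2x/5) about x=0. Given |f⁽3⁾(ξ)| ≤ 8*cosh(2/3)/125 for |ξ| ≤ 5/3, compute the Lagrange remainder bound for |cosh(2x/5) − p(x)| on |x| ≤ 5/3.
4*cosh(2/3)/81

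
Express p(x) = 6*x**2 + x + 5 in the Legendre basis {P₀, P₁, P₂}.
(7)P₀ + P₁ + (4)P₂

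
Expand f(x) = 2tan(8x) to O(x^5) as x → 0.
16*x + 1024*x**3/3 + O(x**5)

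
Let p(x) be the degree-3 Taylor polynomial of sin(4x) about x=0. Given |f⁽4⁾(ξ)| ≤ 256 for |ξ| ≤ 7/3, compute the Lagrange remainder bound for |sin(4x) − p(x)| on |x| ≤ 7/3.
76832/243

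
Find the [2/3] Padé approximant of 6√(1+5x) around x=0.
(525*x**2/8 + 42*x + 6)/(-25*x**3/32 + 45*x**2/16 + 9*x/2 + 1)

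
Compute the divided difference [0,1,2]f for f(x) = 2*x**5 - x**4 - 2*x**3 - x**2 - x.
16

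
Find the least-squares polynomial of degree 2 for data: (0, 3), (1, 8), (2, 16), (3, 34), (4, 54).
109/35 + (48/35)x + (20/7)x²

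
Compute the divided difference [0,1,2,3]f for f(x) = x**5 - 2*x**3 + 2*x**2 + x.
23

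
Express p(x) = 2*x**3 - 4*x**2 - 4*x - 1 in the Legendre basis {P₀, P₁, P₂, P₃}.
(-7/3)P₀ + (-14/5)P₁ + (-8/3)P₂ + (4/5)P₃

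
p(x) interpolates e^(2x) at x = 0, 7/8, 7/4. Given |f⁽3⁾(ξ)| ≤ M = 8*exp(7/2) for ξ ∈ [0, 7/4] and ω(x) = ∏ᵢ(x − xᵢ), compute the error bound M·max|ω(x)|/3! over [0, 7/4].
343*sqrt(3)*exp(7/2)/1728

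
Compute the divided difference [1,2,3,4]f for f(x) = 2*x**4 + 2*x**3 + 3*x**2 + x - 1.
22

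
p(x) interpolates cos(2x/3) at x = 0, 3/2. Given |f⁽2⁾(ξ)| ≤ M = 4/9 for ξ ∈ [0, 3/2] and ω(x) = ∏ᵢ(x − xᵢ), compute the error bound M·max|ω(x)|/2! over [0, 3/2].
1/8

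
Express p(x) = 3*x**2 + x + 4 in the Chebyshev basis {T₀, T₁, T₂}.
(11/2)T₀ + T₁ + (3/2)T₂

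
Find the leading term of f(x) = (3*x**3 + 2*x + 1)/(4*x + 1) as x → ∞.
3*x**2/4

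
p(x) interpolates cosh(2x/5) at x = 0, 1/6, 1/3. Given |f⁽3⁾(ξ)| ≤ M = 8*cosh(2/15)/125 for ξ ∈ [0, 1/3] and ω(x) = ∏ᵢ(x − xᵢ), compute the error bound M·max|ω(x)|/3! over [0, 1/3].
sqrt(3)*cosh(2/15)/91125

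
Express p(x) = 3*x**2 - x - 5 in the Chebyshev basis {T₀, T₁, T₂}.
(-7/2)T₀ - T₁ + (3/2)T₂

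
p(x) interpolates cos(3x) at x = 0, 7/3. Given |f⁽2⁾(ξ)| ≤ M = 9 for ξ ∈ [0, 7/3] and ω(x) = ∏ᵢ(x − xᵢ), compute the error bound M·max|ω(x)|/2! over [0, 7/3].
49/8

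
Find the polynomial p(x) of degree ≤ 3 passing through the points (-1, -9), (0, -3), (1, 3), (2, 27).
3*x**3 + 3*x - 3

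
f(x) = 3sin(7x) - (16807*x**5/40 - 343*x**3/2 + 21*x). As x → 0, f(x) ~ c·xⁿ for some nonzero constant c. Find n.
7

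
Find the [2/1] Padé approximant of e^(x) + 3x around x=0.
(-5*x**2/6 + 11*x/3 + 1)/(1 - x/3)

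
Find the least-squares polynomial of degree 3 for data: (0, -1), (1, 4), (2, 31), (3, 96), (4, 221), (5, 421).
-64/63 + (128/189)x + (359/252)x² + (331/108)x³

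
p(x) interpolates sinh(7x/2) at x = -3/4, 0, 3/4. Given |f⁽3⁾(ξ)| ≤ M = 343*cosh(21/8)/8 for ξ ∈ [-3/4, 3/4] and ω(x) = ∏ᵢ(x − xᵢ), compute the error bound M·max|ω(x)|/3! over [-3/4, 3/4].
343*sqrt(3)*cosh(21/8)/512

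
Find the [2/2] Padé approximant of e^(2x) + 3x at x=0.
(7*x**2/12 + 19*x/4 + 1)/(-x**2/6 - x/4 + 1)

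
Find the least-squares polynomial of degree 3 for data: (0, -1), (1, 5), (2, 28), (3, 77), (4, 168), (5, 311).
-137/126 + (2105/756)x + (101/63)x² + (223/108)x³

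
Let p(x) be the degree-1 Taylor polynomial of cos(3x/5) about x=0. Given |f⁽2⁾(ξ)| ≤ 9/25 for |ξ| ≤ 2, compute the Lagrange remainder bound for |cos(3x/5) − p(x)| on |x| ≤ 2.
18/25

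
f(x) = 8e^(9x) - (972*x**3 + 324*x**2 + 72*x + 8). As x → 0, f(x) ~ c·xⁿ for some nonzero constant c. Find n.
4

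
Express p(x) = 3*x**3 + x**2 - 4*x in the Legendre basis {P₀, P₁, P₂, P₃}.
(1/3)P₀ + (-11/5)P₁ + (2/3)P₂ + (6/5)P₃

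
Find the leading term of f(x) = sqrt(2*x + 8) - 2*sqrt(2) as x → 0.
sqrt(2)*x/4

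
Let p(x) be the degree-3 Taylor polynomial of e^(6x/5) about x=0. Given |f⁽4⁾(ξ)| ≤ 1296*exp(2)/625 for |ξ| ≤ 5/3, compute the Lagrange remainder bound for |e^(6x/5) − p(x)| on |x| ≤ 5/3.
2*exp(2)/3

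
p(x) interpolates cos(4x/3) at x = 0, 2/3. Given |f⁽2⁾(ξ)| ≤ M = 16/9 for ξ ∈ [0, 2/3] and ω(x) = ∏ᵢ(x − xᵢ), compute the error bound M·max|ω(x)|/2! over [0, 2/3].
8/81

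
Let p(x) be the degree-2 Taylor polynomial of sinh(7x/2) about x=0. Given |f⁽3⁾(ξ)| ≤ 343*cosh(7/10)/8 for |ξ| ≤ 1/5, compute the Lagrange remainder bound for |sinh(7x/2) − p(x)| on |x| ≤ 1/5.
343*cosh(7/10)/6000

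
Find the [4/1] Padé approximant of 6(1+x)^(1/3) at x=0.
(2*x**4/81 - 16*x**3/135 + 4*x**2/5 + 32*x/5 + 6)/(11*x/15 + 1)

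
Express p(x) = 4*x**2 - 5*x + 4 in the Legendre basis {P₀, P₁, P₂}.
(16/3)P₀ + (-5)P₁ + (8/3)P₂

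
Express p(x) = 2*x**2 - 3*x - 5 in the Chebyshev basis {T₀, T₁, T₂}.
(-4)T₀ + (-3)T₁ + T₂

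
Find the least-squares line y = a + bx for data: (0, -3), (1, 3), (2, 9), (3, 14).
a = -14/5, b = 57/10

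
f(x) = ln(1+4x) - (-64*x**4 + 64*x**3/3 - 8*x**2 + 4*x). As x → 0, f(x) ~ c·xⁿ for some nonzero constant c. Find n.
5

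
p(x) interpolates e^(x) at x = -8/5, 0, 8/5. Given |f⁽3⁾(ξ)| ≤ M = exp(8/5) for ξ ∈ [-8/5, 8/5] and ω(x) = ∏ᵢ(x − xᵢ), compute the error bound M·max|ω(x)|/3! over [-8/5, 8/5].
512*sqrt(3)*exp(8/5)/3375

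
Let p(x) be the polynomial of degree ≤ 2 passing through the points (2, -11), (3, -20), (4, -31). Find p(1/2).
-5/4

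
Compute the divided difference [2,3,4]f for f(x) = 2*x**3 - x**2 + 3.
17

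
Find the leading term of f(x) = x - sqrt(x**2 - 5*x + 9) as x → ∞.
5/2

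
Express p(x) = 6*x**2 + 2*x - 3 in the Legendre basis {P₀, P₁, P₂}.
-P₀ + (2)P₁ + (4)P₂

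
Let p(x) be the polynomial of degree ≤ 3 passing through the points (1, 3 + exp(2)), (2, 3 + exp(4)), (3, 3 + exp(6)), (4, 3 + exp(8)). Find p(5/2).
-exp(8)/16 - exp(2)/16 + 3 + 9*exp(4)/16 + 9*exp(6)/16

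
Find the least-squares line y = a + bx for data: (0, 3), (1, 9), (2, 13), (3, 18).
a = 17/5, b = 49/10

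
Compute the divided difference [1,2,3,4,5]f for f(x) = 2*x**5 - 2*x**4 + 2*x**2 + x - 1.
28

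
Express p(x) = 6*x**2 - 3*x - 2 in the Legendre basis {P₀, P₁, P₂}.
(-3)P₁ + (4)P₂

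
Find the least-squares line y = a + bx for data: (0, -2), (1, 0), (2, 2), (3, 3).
a = -9/5, b = 17/10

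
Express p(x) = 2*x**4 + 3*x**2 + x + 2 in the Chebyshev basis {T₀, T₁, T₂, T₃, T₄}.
(17/4)T₀ + T₁ + (5/2)T₂ + (1/4)T₄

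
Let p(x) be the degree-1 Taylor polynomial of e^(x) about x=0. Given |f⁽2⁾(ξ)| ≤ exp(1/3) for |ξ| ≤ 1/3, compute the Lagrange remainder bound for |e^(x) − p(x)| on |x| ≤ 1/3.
exp(1/3)/18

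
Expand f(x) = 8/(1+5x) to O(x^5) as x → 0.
8 - 40*x + 200*x**2 - 1000*x**3 + 5000*x**4 + O(x**5)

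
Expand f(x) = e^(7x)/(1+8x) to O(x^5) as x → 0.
1 - x + 65*x**2/2 - 1217*x**3/6 + 41345*x**4/24 + O(x**5)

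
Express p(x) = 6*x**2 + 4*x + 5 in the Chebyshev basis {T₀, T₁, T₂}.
(8)T₀ + (4)T₁ + (3)T₂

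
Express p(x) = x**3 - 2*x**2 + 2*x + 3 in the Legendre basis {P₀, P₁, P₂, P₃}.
(7/3)P₀ + (13/5)P₁ + (-4/3)P₂ + (2/5)P₃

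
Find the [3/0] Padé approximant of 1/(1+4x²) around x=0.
1 - 4*x**2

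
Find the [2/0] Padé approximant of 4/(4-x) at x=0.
x**2/16 + x/4 + 1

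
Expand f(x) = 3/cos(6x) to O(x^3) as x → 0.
3 + 54*x**2 + O(x**3)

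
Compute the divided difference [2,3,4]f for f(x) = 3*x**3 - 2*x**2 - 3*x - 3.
25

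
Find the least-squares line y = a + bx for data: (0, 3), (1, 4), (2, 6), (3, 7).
a = 29/10, b = 7/5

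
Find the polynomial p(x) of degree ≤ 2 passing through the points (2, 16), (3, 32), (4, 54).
3*x**2 + x + 2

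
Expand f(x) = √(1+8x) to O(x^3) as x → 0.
1 + 4*x - 8*x**2 + O(x**3)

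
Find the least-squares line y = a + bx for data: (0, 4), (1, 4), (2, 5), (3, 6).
a = 37/10, b = 7/10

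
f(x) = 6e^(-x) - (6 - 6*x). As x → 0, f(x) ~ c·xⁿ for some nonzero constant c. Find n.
2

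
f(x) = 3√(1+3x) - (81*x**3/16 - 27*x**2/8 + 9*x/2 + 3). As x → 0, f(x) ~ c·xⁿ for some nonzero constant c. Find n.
4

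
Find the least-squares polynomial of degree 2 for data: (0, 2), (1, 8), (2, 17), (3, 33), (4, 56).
86/35 + (111/70)x + (41/14)x²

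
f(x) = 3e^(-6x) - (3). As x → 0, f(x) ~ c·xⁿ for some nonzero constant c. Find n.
1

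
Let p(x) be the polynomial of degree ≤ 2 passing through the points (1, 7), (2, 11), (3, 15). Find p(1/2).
5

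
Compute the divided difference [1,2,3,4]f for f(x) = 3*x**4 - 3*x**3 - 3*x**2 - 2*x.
27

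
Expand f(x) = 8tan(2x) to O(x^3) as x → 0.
16*x + O(x**3)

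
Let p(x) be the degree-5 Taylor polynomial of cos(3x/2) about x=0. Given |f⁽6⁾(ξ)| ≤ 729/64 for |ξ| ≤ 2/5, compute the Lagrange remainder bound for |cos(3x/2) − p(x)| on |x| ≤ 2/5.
81/1250000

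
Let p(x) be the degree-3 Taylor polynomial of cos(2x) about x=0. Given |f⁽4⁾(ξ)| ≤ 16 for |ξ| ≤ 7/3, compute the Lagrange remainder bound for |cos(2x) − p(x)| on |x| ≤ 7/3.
4802/243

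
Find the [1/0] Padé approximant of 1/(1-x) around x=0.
x + 1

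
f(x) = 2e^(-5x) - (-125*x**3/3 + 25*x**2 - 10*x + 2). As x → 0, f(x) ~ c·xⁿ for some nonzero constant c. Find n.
4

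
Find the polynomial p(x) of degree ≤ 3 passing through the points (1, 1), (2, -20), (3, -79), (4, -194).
-3*x**3 - x**2 + 3*x + 2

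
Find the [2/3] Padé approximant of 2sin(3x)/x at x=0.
(6 - 63*x**2/10)/(9*x**2/20 + 1)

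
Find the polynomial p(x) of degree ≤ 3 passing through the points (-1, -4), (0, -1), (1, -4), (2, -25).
-2*x**3 - 3*x**2 + 2*x - 1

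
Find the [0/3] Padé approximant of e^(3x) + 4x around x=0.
1/(-569*x**3/2 + 89*x**2/2 - 7*x + 1)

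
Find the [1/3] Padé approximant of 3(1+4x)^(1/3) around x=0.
(10*x + 3)/(64*x**3/81 - 8*x**2/9 + 2*x + 1)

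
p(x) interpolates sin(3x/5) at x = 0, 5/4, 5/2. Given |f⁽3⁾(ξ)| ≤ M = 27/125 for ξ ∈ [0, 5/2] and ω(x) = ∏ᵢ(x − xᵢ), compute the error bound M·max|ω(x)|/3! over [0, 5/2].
sqrt(3)/64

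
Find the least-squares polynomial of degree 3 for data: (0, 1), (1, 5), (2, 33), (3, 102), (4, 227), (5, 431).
52/63 + (-49/54)x + (323/126)x² + (80/27)x³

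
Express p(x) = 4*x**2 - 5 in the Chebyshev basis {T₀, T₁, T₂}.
(-3)T₀ + (2)T₂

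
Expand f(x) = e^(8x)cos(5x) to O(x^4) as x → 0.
1 + 8*x + 39*x**2/2 - 44*x**3/3 + O(x**4)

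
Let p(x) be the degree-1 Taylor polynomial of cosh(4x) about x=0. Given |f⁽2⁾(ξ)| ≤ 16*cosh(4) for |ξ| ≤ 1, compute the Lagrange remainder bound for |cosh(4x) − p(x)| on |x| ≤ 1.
8*cosh(4)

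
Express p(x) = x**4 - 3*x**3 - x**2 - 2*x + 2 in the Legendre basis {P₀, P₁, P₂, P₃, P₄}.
(28/15)P₀ + (-19/5)P₁ + (-2/21)P₂ + (-6/5)P₃ + (8/35)P₄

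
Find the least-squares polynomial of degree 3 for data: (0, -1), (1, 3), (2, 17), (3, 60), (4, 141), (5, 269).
-38/63 + (-289/378)x + (143/126)x² + (53/27)x³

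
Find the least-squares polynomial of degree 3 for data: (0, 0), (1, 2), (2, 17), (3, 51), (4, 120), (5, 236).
-17/63 + (430/189)x + (-139/126)x² + (109/54)x³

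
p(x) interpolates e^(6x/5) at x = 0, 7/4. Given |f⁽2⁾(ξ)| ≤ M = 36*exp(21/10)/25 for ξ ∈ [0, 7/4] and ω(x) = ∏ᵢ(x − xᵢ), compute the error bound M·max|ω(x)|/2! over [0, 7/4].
441*exp(21/10)/800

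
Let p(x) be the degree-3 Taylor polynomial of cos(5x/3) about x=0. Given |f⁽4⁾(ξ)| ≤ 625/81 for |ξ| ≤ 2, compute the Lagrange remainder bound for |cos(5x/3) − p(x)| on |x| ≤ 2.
1250/243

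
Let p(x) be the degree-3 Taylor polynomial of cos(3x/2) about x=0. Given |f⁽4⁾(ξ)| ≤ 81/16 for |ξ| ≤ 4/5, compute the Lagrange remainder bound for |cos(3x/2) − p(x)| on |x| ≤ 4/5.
54/625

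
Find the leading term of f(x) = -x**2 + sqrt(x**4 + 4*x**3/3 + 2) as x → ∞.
2*x/3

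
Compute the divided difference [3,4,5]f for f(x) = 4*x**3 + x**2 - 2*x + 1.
49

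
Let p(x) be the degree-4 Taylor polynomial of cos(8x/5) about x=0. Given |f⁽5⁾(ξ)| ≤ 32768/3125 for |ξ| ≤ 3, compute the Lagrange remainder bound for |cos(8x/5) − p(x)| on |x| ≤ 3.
331776/15625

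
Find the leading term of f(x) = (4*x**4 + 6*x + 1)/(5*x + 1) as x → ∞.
4*x**3/5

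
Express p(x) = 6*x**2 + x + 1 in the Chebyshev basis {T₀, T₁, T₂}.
(4)T₀ + T₁ + (3)T₂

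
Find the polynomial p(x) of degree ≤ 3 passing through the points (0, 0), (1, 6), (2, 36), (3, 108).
3*x**3 + 3*x**2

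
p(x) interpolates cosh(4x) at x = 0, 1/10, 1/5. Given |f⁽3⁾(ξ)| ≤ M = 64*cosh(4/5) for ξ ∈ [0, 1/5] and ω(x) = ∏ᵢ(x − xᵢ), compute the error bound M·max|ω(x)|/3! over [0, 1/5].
8*sqrt(3)*cosh(4/5)/3375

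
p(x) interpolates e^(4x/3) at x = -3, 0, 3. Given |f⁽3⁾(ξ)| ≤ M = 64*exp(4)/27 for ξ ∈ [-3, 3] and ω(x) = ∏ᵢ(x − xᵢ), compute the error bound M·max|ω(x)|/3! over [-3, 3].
64*sqrt(3)*exp(4)/27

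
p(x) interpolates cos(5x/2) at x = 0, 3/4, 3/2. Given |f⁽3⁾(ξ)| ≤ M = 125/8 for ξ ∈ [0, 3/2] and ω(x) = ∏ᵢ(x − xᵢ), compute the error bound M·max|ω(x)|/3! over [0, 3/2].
125*sqrt(3)/512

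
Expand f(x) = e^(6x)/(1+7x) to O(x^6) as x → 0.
1 - x + 25*x**2 - 139*x**3 + 1027*x**4 - 35621*x**5/5 + O(x**6)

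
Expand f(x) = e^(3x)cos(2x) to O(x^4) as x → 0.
1 + 3*x + 5*x**2/2 - 3*x**3/2 + O(x**4)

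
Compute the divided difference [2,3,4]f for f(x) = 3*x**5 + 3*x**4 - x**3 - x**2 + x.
1010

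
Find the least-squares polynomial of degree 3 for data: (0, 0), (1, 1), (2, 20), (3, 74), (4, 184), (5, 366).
(-65/42)x + (-13/28)x² + (37/12)x³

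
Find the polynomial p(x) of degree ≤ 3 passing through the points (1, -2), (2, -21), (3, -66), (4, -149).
-2*x**3 - x**2 - 2*x + 3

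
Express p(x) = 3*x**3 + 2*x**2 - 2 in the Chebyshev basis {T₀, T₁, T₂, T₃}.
-T₀ + (9/4)T₁ + T₂ + (3/4)T₃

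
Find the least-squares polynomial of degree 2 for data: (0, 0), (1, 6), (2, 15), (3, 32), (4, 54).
11/35 + (69/35)x + (20/7)x²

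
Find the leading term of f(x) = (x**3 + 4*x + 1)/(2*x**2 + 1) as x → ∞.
x/2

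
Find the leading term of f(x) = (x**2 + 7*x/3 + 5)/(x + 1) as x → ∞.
x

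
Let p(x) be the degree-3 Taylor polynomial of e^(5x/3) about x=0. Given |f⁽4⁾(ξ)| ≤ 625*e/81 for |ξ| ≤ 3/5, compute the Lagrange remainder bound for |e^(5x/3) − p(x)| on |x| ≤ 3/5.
e/24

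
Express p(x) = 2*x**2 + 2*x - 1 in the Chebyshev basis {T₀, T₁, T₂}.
(2)T₁ + T₂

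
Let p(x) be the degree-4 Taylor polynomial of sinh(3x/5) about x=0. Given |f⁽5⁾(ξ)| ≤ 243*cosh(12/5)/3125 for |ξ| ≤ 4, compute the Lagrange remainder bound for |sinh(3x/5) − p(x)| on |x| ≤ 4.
10368*cosh(12/5)/15625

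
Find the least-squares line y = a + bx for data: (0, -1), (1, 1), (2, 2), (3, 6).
a = -13/10, b = 11/5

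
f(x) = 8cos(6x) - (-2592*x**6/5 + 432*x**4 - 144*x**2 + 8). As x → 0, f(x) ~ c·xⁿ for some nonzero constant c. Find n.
8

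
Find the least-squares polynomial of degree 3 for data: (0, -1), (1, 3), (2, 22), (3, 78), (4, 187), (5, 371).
-20/21 + (136/63)x + (-5/3)x² + (29/9)x³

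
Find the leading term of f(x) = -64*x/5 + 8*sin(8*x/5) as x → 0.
-2048*x**3/375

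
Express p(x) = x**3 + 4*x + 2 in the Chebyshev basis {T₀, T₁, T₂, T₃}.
(2)T₀ + (19/4)T₁ + (1/4)T₃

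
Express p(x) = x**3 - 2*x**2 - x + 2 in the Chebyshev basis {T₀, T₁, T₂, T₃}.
T₀ + (-1/4)T₁ - T₂ + (1/4)T₃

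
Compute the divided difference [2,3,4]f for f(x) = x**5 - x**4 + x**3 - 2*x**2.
237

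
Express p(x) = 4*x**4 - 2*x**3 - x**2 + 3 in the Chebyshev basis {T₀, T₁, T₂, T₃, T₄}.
(4)T₀ + (-3/2)T₁ + (3/2)T₂ + (-1/2)T₃ + (1/2)T₄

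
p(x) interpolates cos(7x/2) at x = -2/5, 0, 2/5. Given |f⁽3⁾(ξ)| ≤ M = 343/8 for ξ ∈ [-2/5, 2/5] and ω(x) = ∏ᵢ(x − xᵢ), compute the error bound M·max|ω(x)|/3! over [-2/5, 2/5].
343*sqrt(3)/3375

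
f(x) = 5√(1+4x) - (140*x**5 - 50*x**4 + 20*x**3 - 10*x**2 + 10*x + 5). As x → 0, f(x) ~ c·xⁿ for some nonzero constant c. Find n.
6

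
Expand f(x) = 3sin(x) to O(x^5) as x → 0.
3*x - x**3/2 + O(x**5)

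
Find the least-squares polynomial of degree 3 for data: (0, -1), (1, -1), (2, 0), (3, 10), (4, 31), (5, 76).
-10/9 + (811/378)x + (-745/252)x² + (121/108)x³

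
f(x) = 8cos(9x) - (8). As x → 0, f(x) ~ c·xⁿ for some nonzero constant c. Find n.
2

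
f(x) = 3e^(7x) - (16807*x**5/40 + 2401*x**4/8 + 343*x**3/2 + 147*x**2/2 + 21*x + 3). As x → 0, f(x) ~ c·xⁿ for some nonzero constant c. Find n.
6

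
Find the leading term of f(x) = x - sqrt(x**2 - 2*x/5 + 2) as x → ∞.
1/5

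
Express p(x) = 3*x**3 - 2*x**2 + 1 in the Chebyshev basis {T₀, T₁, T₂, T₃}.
(9/4)T₁ - T₂ + (3/4)T₃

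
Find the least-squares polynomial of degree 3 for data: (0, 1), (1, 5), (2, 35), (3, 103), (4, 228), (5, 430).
29/42 + (-101/252)x + (235/84)x² + (26/9)x³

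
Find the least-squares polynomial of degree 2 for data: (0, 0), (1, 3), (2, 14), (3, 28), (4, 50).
-1/7 + (11/14)x + (41/14)x²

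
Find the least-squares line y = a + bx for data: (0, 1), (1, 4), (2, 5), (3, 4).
a = 2, b = 1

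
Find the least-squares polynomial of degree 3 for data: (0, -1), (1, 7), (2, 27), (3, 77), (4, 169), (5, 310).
-38/63 + (508/189)x + (421/252)x² + (221/108)x³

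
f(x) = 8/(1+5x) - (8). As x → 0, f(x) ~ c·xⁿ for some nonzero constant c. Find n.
1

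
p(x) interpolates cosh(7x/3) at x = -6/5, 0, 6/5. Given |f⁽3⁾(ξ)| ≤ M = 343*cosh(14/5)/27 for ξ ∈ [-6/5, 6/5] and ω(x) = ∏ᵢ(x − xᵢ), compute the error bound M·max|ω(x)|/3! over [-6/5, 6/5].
2744*sqrt(3)*cosh(14/5)/3375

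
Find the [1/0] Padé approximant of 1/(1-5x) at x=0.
5*x + 1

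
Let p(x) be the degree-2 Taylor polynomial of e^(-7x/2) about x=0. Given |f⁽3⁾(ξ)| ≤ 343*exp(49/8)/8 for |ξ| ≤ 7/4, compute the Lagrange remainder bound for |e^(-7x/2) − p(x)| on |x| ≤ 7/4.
117649*exp(49/8)/3072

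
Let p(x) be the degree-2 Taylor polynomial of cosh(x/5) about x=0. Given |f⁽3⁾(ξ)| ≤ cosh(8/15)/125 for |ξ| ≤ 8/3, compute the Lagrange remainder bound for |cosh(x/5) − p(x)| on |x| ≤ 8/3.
256*cosh(8/15)/10125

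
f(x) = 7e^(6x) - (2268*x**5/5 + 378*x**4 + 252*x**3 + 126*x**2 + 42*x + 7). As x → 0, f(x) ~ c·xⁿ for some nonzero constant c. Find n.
6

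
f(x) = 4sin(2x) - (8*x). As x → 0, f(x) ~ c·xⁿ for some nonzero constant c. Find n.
3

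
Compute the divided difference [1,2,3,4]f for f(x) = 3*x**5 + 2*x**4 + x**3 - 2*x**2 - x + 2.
216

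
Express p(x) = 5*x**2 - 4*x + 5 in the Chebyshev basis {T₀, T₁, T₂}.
(15/2)T₀ + (-4)T₁ + (5/2)T₂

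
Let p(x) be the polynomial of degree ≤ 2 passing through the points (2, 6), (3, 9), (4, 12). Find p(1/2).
3/2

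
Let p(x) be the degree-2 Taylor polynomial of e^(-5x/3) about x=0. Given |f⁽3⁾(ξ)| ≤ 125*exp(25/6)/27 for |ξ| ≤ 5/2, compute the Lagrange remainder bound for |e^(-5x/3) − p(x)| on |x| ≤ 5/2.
15625*exp(25/6)/1296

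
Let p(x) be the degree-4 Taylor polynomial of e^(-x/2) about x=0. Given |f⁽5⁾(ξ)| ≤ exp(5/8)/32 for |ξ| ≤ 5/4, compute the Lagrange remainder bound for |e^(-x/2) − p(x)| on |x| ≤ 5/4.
625*exp(5/8)/786432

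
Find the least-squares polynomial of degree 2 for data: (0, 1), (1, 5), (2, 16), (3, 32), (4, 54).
6/7 + (111/70)x + (41/14)x²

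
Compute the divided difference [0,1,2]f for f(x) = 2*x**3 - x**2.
5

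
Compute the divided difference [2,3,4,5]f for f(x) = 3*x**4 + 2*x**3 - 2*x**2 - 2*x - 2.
44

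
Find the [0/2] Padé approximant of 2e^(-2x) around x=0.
2/(2*x**2 + 2*x + 1)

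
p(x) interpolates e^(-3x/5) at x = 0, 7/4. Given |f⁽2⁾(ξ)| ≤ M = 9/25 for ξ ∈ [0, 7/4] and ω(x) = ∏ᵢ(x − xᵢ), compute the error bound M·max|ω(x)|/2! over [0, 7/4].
441/3200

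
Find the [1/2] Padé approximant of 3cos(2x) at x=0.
3/(2*x**2 + 1)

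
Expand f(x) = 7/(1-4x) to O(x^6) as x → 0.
7 + 28*x + 112*x**2 + 448*x**3 + 1792*x**4 + 7168*x**5 + O(x**6)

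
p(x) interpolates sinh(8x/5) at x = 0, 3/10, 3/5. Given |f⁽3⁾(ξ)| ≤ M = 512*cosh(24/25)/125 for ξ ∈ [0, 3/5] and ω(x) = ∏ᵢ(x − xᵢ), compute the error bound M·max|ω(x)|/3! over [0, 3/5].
64*sqrt(3)*cosh(24/25)/15625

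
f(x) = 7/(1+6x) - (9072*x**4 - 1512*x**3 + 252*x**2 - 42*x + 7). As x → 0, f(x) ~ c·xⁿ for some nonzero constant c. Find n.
5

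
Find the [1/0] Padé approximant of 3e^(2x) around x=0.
6*x + 3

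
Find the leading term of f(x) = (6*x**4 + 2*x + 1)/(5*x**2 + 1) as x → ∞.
6*x**2/5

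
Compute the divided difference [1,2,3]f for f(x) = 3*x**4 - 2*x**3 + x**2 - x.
64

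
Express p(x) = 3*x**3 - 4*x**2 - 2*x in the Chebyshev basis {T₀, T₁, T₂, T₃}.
(-2)T₀ + (1/4)T₁ + (-2)T₂ + (3/4)T₃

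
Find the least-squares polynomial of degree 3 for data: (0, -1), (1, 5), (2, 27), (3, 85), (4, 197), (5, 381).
-58/63 + (1303/378)x + (-55/63)x² + (167/54)x³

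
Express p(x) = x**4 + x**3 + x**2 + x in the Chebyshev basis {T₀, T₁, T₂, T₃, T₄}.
(7/8)T₀ + (7/4)T₁ + T₂ + (1/4)T₃ + (1/8)T₄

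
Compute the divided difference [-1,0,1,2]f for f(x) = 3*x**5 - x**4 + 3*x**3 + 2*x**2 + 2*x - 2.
16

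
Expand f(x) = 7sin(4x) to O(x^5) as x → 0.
28*x - 224*x**3/3 + O(x**5)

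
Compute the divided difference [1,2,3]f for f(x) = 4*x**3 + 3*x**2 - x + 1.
27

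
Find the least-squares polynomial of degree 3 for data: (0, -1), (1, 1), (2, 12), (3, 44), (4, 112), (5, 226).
-121/126 + (181/108)x + (-479/252)x² + (115/54)x³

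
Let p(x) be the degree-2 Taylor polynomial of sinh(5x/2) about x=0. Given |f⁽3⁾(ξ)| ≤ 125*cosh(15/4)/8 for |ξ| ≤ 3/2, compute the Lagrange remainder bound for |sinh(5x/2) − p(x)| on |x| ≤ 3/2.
1125*cosh(15/4)/128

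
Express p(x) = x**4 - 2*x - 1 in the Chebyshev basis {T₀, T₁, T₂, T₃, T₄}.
(-5/8)T₀ + (-2)T₁ + (1/2)T₂ + (1/8)T₄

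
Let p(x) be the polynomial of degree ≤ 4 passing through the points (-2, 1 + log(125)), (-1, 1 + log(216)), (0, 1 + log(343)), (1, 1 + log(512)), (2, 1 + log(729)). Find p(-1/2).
1 + log(147*3**(35/64)*5**(113/128)*7**(7/64)/5)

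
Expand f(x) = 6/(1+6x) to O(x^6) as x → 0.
6 - 36*x + 216*x**2 - 1296*x**3 + 7776*x**4 - 46656*x**5 + O(x**6)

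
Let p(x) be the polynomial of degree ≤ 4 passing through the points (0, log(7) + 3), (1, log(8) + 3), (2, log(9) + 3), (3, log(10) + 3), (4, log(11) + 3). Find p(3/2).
log(6*11**(3/128)*2**(1/4)*3**(13/32)*5**(27/32)*7**(123/128)/35) + 3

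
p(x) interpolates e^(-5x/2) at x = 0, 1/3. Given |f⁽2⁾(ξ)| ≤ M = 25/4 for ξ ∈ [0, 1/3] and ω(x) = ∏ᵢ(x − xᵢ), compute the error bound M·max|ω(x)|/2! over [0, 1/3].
25/288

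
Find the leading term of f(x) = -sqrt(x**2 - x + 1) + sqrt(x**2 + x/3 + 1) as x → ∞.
2/3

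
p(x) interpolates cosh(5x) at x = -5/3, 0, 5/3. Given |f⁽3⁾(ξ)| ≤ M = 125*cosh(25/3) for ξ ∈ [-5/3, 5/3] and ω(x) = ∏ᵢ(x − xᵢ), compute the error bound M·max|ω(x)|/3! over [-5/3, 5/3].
15625*sqrt(3)*cosh(25/3)/729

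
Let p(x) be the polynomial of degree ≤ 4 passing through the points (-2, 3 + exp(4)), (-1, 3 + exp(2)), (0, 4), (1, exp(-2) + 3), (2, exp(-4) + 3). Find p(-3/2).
(-5 + 28*exp(2) + (314 + 140*exp(2) + 35*exp(4))*exp(4))*exp(-4)/128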